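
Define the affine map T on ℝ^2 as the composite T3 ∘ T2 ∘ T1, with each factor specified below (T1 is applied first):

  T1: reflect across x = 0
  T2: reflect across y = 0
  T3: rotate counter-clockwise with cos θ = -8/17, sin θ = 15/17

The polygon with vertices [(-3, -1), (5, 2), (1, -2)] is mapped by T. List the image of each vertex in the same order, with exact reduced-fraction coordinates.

T1 reflect across x = 0: (-3, -1) → (3, -1); (5, 2) → (-5, 2); (1, -2) → (-1, -2)
T2 reflect across y = 0: (3, -1) → (3, 1); (-5, 2) → (-5, -2); (-1, -2) → (-1, 2)
T3 rotate counter-clockwise with cos θ = -8/17, sin θ = 15/17: (3, 1) → (-39/17, 37/17); (-5, -2) → (70/17, -59/17); (-1, 2) → (-22/17, -31/17)

image vertices: (-39/17, 37/17), (70/17, -59/17), (-22/17, -31/17)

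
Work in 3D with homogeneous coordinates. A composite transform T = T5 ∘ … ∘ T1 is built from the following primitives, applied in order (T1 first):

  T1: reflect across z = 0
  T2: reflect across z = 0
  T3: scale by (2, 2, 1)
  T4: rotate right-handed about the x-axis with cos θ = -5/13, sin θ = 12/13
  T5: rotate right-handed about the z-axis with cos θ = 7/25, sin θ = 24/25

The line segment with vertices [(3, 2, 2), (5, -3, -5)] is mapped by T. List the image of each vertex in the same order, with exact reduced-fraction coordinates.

image vertices: (1602/325, 1564/325, 38/13), (-50/13, 150/13, -47/13)

T1 reflect across z = 0: (3, 2, 2) → (3, 2, -2); (5, -3, -5) → (5, -3, 5)
T2 reflect across z = 0: (3, 2, -2) → (3, 2, 2); (5, -3, 5) → (5, -3, -5)
T3 scale by (2, 2, 1): (3, 2, 2) → (6, 4, 2); (5, -3, -5) → (10, -6, -5)
T4 rotate right-handed about the x-axis with cos θ = -5/13, sin θ = 12/13: (6, 4, 2) → (6, -44/13, 38/13); (10, -6, -5) → (10, 90/13, -47/13)
T5 rotate right-handed about the z-axis with cos θ = 7/25, sin θ = 24/25: (6, -44/13, 38/13) → (1602/325, 1564/325, 38/13); (10, 90/13, -47/13) → (-50/13, 150/13, -47/13)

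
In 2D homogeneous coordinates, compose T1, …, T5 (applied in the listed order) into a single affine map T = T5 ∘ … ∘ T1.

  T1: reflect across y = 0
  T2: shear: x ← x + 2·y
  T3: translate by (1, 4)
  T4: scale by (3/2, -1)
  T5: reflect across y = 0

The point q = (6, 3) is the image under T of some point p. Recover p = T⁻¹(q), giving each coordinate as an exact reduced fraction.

p = (5, 1)

T1 = [1 0 0; 0 -1 0; 0 0 1]
T2·T1 = [1 -2 0; 0 -1 0; 0 0 1]
T3·…·T1 = [1 -2 1; 0 -1 4; 0 0 1]
T4·…·T1 = [3/2 -3 3/2; 0 1 -4; 0 0 1]
T5·…·T1 = [3/2 -3 3/2; 0 -1 4; 0 0 1]
det M = -3/2; M⁻¹ = [2/3 -2 7; 0 -1 4; 0 0 1]
M⁻¹ · (6, 3)ᵀ = (5, 1)ᵀ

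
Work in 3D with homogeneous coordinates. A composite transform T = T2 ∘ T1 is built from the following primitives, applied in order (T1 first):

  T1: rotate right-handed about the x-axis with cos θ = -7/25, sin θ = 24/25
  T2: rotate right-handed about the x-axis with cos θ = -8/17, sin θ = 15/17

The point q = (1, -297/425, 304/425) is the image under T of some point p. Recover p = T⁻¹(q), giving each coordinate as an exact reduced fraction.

p = (1, 0, -1)

T1 = [1 0 0 0; 0 -7/25 -24/25 0; 0 24/25 -7/25 0; 0 0 0 1]
T2·T1 = [1 0 0 0; 0 -304/425 297/425 0; 0 -297/425 -304/425 0; 0 0 0 1]
det M = 1; M⁻¹ = [1 0 0 0; 0 -304/425 -297/425 0; 0 297/425 -304/425 0; 0 0 0 1]
M⁻¹ · (1, -297/425, 304/425)ᵀ = (1, 0, -1)ᵀ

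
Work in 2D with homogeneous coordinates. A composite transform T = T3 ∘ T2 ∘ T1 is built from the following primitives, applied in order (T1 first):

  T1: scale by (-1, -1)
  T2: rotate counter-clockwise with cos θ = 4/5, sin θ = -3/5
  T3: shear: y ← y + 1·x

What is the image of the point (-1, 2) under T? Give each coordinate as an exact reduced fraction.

T1 scale by (-1, -1): (-1, 2) → (1, -2)
T2 rotate counter-clockwise with cos θ = 4/5, sin θ = -3/5: (1, -2) → (-2/5, -11/5)
T3 shear: y ← y + 1·x: (-2/5, -11/5) → (-2/5, -13/5)

T(p) = (-2/5, -13/5)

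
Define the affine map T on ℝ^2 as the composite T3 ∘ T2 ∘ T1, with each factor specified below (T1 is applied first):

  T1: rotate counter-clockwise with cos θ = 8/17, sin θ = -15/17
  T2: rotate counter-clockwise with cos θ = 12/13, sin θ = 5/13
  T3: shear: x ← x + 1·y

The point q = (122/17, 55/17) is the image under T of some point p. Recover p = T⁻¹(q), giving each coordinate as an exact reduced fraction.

p = (1, 5)

T1 = [8/17 15/17 0; -15/17 8/17 0; 0 0 1]
T2·T1 = [171/221 140/221 0; -140/221 171/221 0; 0 0 1]
T3·…·T1 = [31/221 311/221 0; -140/221 171/221 0; 0 0 1]
det M = 1; M⁻¹ = [171/221 -311/221 0; 140/221 31/221 0; 0 0 1]
M⁻¹ · (122/17, 55/17)ᵀ = (1, 5)ᵀ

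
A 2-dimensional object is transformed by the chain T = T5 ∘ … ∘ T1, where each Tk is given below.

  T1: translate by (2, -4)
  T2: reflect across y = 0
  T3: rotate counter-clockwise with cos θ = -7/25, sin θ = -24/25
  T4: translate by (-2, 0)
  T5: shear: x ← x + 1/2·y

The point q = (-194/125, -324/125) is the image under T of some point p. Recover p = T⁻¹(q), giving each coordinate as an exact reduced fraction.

p = (0, 8/5)

T1 = [1 0 2; 0 1 -4; 0 0 1]
T2·T1 = [1 0 2; 0 -1 4; 0 0 1]
T3·…·T1 = [-7/25 -24/25 82/25; -24/25 7/25 -76/25; 0 0 1]
T4·…·T1 = [-7/25 -24/25 32/25; -24/25 7/25 -76/25; 0 0 1]
T5·…·T1 = [-19/25 -41/50 -6/25; -24/25 7/25 -76/25; 0 0 1]
det M = -1; M⁻¹ = [-7/25 -41/50 -64/25; -24/25 19/25 52/25; 0 0 1]
M⁻¹ · (-194/125, -324/125)ᵀ = (0, 8/5)ᵀ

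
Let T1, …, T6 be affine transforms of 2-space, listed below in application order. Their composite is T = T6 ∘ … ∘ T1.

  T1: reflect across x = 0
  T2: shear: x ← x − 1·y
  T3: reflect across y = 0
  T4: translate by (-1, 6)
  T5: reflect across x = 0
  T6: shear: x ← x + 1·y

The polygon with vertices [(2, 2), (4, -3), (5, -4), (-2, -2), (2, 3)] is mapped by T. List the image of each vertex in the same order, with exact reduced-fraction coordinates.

T1 reflect across x = 0: (2, 2) → (-2, 2); (4, -3) → (-4, -3); (5, -4) → (-5, -4); (-2, -2) → (2, -2); (2, 3) → (-2, 3)
T2 shear: x ← x − 1·y: (-2, 2) → (-4, 2); (-4, -3) → (-1, -3); (-5, -4) → (-1, -4); (2, -2) → (4, -2); (-2, 3) → (-5, 3)
T3 reflect across y = 0: (-4, 2) → (-4, -2); (-1, -3) → (-1, 3); (-1, -4) → (-1, 4); (4, -2) → (4, 2); (-5, 3) → (-5, -3)
T4 translate by (-1, 6): (-4, -2) → (-5, 4); (-1, 3) → (-2, 9); (-1, 4) → (-2, 10); (4, 2) → (3, 8); (-5, -3) → (-6, 3)
T5 reflect across x = 0: (-5, 4) → (5, 4); (-2, 9) → (2, 9); (-2, 10) → (2, 10); (3, 8) → (-3, 8); (-6, 3) → (6, 3)
T6 shear: x ← x + 1·y: (5, 4) → (9, 4); (2, 9) → (11, 9); (2, 10) → (12, 10); (-3, 8) → (5, 8); (6, 3) → (9, 3)

image vertices: (9, 4), (11, 9), (12, 10), (5, 8), (9, 3)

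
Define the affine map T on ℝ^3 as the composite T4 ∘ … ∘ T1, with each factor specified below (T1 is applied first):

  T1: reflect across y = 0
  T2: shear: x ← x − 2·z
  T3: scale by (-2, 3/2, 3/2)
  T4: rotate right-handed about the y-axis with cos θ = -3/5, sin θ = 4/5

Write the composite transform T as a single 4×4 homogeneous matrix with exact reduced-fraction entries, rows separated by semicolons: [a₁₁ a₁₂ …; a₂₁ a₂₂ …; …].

T = [6/5 0 -6/5 0; 0 -3/2 0 0; 8/5 0 -41/10 0; 0 0 0 1]

T1 = [1 0 0 0; 0 -1 0 0; 0 0 1 0; 0 0 0 1]
T2·T1 = [1 0 -2 0; 0 -1 0 0; 0 0 1 0; 0 0 0 1]
T3·…·T1 = [-2 0 4 0; 0 -3/2 0 0; 0 0 3/2 0; 0 0 0 1]
T4·…·T1 = [6/5 0 -6/5 0; 0 -3/2 0 0; 8/5 0 -41/10 0; 0 0 0 1]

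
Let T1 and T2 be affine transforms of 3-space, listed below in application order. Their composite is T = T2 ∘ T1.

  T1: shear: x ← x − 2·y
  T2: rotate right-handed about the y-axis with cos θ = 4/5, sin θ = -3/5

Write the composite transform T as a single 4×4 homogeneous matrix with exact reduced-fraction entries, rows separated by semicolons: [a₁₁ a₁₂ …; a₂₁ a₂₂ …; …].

T = [4/5 -8/5 -3/5 0; 0 1 0 0; 3/5 -6/5 4/5 0; 0 0 0 1]

T1 = [1 -2 0 0; 0 1 0 0; 0 0 1 0; 0 0 0 1]
T2·T1 = [4/5 -8/5 -3/5 0; 0 1 0 0; 3/5 -6/5 4/5 0; 0 0 0 1]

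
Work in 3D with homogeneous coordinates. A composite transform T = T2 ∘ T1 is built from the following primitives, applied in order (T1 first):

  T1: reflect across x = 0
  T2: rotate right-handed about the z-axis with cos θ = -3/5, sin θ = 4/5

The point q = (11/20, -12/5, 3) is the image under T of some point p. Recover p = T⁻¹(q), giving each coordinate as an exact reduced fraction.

T1 = [-1 0 0 0; 0 1 0 0; 0 0 1 0; 0 0 0 1]
T2·T1 = [3/5 -4/5 0 0; -4/5 -3/5 0 0; 0 0 1 0; 0 0 0 1]
det M = -1; M⁻¹ = [3/5 -4/5 0 0; -4/5 -3/5 0 0; 0 0 1 0; 0 0 0 1]
M⁻¹ · (11/20, -12/5, 3)ᵀ = (9/4, 1, 3)ᵀ

p = (9/4, 1, 3)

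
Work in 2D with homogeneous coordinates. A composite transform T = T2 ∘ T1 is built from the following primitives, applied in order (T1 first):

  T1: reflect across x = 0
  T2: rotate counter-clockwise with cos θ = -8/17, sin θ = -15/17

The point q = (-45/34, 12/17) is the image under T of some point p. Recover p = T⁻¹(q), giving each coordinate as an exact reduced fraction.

p = (0, -3/2)

T1 = [-1 0 0; 0 1 0; 0 0 1]
T2·T1 = [8/17 15/17 0; 15/17 -8/17 0; 0 0 1]
det M = -1; M⁻¹ = [8/17 15/17 0; 15/17 -8/17 0; 0 0 1]
M⁻¹ · (-45/34, 12/17)ᵀ = (0, -3/2)ᵀ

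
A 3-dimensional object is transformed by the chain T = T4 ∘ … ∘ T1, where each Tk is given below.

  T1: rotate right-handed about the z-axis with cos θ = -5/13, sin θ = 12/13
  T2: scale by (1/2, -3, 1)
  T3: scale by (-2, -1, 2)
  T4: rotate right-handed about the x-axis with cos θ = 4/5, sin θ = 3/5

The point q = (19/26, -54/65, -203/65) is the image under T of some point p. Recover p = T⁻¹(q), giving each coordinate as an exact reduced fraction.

T1 = [-5/13 -12/13 0 0; 12/13 -5/13 0 0; 0 0 1 0; 0 0 0 1]
T2·T1 = [-5/26 -6/13 0 0; -36/13 15/13 0 0; 0 0 1 0; 0 0 0 1]
T3·…·T1 = [5/13 12/13 0 0; 36/13 -15/13 0 0; 0 0 2 0; 0 0 0 1]
T4·…·T1 = [5/13 12/13 0 0; 144/65 -12/13 -6/5 0; 108/65 -9/13 8/5 0; 0 0 0 1]
det M = -6; M⁻¹ = [5/13 16/65 12/65 0; 12/13 -4/39 -1/13 0; 0 -3/10 2/5 0; 0 0 0 1]
M⁻¹ · (19/26, -54/65, -203/65)ᵀ = (-1/2, 1, -1)ᵀ

p = (-1/2, 1, -1)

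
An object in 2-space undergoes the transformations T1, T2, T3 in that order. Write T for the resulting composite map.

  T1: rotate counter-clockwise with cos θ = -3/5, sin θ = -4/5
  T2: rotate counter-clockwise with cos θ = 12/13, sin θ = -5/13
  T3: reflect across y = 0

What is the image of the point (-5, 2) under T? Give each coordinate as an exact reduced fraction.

T1 rotate counter-clockwise with cos θ = -3/5, sin θ = -4/5: (-5, 2) → (23/5, 14/5)
T2 rotate counter-clockwise with cos θ = 12/13, sin θ = -5/13: (23/5, 14/5) → (346/65, 53/65)
T3 reflect across y = 0: (346/65, 53/65) → (346/65, -53/65)

T(p) = (346/65, -53/65)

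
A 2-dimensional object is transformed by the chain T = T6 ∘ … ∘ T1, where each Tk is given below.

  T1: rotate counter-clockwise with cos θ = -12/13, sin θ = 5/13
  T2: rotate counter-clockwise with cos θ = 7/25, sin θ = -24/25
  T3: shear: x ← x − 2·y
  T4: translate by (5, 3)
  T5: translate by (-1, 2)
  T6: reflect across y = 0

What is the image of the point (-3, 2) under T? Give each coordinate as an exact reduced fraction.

T1 rotate counter-clockwise with cos θ = -12/13, sin θ = 5/13: (-3, 2) → (2, -3)
T2 rotate counter-clockwise with cos θ = 7/25, sin θ = -24/25: (2, -3) → (-58/25, -69/25)
T3 shear: x ← x − 2·y: (-58/25, -69/25) → (16/5, -69/25)
T4 translate by (5, 3): (16/5, -69/25) → (41/5, 6/25)
T5 translate by (-1, 2): (41/5, 6/25) → (36/5, 56/25)
T6 reflect across y = 0: (36/5, 56/25) → (36/5, -56/25)

T(p) = (36/5, -56/25)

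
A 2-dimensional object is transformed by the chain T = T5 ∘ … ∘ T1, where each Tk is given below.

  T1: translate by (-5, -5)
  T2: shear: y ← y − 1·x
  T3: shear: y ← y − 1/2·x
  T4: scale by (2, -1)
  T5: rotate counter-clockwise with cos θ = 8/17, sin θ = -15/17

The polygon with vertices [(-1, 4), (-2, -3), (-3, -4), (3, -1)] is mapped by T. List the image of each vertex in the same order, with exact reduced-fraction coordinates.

image vertices: (-216/17, 116/17), (-299/34, 190/17), (-173/17, 216/17), (13/17, 84/17)

T1 translate by (-5, -5): (-1, 4) → (-6, -1); (-2, -3) → (-7, -8); (-3, -4) → (-8, -9); (3, -1) → (-2, -6)
T2 shear: y ← y − 1·x: (-6, -1) → (-6, 5); (-7, -8) → (-7, -1); (-8, -9) → (-8, -1); (-2, -6) → (-2, -4)
T3 shear: y ← y − 1/2·x: (-6, 5) → (-6, 8); (-7, -1) → (-7, 5/2); (-8, -1) → (-8, 3); (-2, -4) → (-2, -3)
T4 scale by (2, -1): (-6, 8) → (-12, -8); (-7, 5/2) → (-14, -5/2); (-8, 3) → (-16, -3); (-2, -3) → (-4, 3)
T5 rotate counter-clockwise with cos θ = 8/17, sin θ = -15/17: (-12, -8) → (-216/17, 116/17); (-14, -5/2) → (-299/34, 190/17); (-16, -3) → (-173/17, 216/17); (-4, 3) → (13/17, 84/17)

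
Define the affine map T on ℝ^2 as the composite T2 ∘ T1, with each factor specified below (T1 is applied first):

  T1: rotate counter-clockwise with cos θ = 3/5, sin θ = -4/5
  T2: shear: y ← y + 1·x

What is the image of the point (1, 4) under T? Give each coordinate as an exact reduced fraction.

T(p) = (19/5, 27/5)

T1 rotate counter-clockwise with cos θ = 3/5, sin θ = -4/5: (1, 4) → (19/5, 8/5)
T2 shear: y ← y + 1·x: (19/5, 8/5) → (19/5, 27/5)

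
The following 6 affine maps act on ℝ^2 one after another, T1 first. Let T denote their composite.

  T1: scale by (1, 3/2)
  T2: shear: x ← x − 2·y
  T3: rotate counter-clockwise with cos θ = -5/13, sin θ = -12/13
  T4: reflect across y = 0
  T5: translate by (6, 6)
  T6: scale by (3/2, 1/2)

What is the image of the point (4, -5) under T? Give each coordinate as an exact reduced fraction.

T1 scale by (1, 3/2): (4, -5) → (4, -15/2)
T2 shear: x ← x − 2·y: (4, -15/2) → (19, -15/2)
T3 rotate counter-clockwise with cos θ = -5/13, sin θ = -12/13: (19, -15/2) → (-185/13, -381/26)
T4 reflect across y = 0: (-185/13, -381/26) → (-185/13, 381/26)
T5 translate by (6, 6): (-185/13, 381/26) → (-107/13, 537/26)
T6 scale by (3/2, 1/2): (-107/13, 537/26) → (-321/26, 537/52)

T(p) = (-321/26, 537/52)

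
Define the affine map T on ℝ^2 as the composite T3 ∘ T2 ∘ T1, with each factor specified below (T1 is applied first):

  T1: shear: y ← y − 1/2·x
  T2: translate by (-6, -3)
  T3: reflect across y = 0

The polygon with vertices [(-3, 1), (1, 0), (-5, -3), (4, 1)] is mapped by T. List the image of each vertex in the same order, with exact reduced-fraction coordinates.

T1 shear: y ← y − 1/2·x: (-3, 1) → (-3, 5/2); (1, 0) → (1, -1/2); (-5, -3) → (-5, -1/2); (4, 1) → (4, -1)
T2 translate by (-6, -3): (-3, 5/2) → (-9, -1/2); (1, -1/2) → (-5, -7/2); (-5, -1/2) → (-11, -7/2); (4, -1) → (-2, -4)
T3 reflect across y = 0: (-9, -1/2) → (-9, 1/2); (-5, -7/2) → (-5, 7/2); (-11, -7/2) → (-11, 7/2); (-2, -4) → (-2, 4)

image vertices: (-9, 1/2), (-5, 7/2), (-11, 7/2), (-2, 4)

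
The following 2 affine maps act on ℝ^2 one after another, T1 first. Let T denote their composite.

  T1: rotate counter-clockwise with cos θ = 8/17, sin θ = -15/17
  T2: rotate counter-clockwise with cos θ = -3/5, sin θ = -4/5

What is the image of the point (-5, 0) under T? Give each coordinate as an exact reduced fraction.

T(p) = (84/17, -13/17)

T1 rotate counter-clockwise with cos θ = 8/17, sin θ = -15/17: (-5, 0) → (-40/17, 75/17)
T2 rotate counter-clockwise with cos θ = -3/5, sin θ = -4/5: (-40/17, 75/17) → (84/17, -13/17)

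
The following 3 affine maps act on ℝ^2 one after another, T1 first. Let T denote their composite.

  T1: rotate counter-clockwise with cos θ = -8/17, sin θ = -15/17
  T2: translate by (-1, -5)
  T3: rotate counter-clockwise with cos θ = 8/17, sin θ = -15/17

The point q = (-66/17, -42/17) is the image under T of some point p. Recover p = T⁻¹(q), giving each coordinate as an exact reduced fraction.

p = (-1, 1)

T1 = [-8/17 15/17 0; -15/17 -8/17 0; 0 0 1]
T2·T1 = [-8/17 15/17 -1; -15/17 -8/17 -5; 0 0 1]
T3·…·T1 = [-1 0 -83/17; 0 -1 -25/17; 0 0 1]
det M = 1; M⁻¹ = [-1 0 -83/17; 0 -1 -25/17; 0 0 1]
M⁻¹ · (-66/17, -42/17)ᵀ = (-1, 1)ᵀ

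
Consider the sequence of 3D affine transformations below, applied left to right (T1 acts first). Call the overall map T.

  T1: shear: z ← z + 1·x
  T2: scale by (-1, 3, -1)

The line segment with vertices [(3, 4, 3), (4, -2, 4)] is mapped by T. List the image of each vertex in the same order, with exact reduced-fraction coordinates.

T1 shear: z ← z + 1·x: (3, 4, 3) → (3, 4, 6); (4, -2, 4) → (4, -2, 8)
T2 scale by (-1, 3, -1): (3, 4, 6) → (-3, 12, -6); (4, -2, 8) → (-4, -6, -8)

image vertices: (-3, 12, -6), (-4, -6, -8)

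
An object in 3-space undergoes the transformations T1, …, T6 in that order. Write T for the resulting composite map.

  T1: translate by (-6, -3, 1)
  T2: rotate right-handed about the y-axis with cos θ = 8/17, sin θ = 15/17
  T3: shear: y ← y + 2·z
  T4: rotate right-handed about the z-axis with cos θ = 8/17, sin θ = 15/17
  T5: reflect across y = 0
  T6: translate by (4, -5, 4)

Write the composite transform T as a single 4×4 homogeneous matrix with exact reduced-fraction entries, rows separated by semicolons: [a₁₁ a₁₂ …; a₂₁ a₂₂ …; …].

T1 = [1 0 0 -6; 0 1 0 -3; 0 0 1 1; 0 0 0 1]
T2·T1 = [8/17 0 15/17 -33/17; 0 1 0 -3; -15/17 0 8/17 98/17; 0 0 0 1]
T3·…·T1 = [8/17 0 15/17 -33/17; -30/17 1 16/17 145/17; -15/17 0 8/17 98/17; 0 0 0 1]
T4·…·T1 = [514/289 -15/17 -120/289 -2439/289; -120/289 8/17 353/289 665/289; -15/17 0 8/17 98/17; 0 0 0 1]
T5·…·T1 = [514/289 -15/17 -120/289 -2439/289; 120/289 -8/17 -353/289 -665/289; -15/17 0 8/17 98/17; 0 0 0 1]
T6·…·T1 = [514/289 -15/17 -120/289 -1283/289; 120/289 -8/17 -353/289 -2110/289; -15/17 0 8/17 166/17; 0 0 0 1]

T = [514/289 -15/17 -120/289 -1283/289; 120/289 -8/17 -353/289 -2110/289; -15/17 0 8/17 166/17; 0 0 0 1]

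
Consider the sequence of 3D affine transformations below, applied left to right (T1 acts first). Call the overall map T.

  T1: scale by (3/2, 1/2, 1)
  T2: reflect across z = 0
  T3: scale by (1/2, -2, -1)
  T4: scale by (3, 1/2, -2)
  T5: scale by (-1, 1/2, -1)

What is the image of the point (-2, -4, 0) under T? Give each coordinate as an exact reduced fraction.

T1 scale by (3/2, 1/2, 1): (-2, -4, 0) → (-3, -2, 0)
T2 reflect across z = 0: (-3, -2, 0) → (-3, -2, 0)
T3 scale by (1/2, -2, -1): (-3, -2, 0) → (-3/2, 4, 0)
T4 scale by (3, 1/2, -2): (-3/2, 4, 0) → (-9/2, 2, 0)
T5 scale by (-1, 1/2, -1): (-9/2, 2, 0) → (9/2, 1, 0)

T(p) = (9/2, 1, 0)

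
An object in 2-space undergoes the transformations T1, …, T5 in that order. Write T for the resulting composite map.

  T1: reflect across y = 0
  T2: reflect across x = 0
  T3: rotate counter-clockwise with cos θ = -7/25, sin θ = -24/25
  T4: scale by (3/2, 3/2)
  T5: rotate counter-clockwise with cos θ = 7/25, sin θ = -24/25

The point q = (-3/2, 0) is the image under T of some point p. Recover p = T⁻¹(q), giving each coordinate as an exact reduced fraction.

p = (-1, 0)

T1 = [1 0 0; 0 -1 0; 0 0 1]
T2·T1 = [-1 0 0; 0 -1 0; 0 0 1]
T3·…·T1 = [7/25 -24/25 0; 24/25 7/25 0; 0 0 1]
T4·…·T1 = [21/50 -36/25 0; 36/25 21/50 0; 0 0 1]
T5·…·T1 = [3/2 0 0; 0 3/2 0; 0 0 1]
det M = 9/4; M⁻¹ = [2/3 0 0; 0 2/3 0; 0 0 1]
M⁻¹ · (-3/2, 0)ᵀ = (-1, 0)ᵀ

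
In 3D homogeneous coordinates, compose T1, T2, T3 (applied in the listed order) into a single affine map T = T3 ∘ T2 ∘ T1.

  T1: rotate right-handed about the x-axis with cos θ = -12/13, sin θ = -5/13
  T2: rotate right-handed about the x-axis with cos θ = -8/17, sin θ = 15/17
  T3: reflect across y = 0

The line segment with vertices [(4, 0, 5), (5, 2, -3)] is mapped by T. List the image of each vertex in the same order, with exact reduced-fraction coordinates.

image vertices: (4, -700/221, 855/221), (5, 6/17, -61/17)

T1 rotate right-handed about the x-axis with cos θ = -12/13, sin θ = -5/13: (4, 0, 5) → (4, 25/13, -60/13); (5, 2, -3) → (5, -3, 2)
T2 rotate right-handed about the x-axis with cos θ = -8/17, sin θ = 15/17: (4, 25/13, -60/13) → (4, 700/221, 855/221); (5, -3, 2) → (5, -6/17, -61/17)
T3 reflect across y = 0: (4, 700/221, 855/221) → (4, -700/221, 855/221); (5, -6/17, -61/17) → (5, 6/17, -61/17)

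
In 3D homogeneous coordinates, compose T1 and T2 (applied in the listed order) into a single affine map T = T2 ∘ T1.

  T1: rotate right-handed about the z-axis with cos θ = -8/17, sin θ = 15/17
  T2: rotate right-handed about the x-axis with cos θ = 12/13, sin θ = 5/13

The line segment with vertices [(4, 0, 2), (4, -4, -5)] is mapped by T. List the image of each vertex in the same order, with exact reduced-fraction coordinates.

T1 rotate right-handed about the z-axis with cos θ = -8/17, sin θ = 15/17: (4, 0, 2) → (-32/17, 60/17, 2); (4, -4, -5) → (28/17, 92/17, -5)
T2 rotate right-handed about the x-axis with cos θ = 12/13, sin θ = 5/13: (-32/17, 60/17, 2) → (-32/17, 550/221, 708/221); (28/17, 92/17, -5) → (28/17, 1529/221, -560/221)

image vertices: (-32/17, 550/221, 708/221), (28/17, 1529/221, -560/221)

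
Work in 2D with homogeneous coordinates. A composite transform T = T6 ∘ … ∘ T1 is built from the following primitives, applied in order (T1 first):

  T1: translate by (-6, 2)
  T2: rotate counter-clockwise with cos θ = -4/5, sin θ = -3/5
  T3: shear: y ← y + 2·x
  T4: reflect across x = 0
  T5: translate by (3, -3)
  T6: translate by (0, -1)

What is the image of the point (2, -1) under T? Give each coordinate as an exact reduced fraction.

T1 translate by (-6, 2): (2, -1) → (-4, 1)
T2 rotate counter-clockwise with cos θ = -4/5, sin θ = -3/5: (-4, 1) → (19/5, 8/5)
T3 shear: y ← y + 2·x: (19/5, 8/5) → (19/5, 46/5)
T4 reflect across x = 0: (19/5, 46/5) → (-19/5, 46/5)
T5 translate by (3, -3): (-19/5, 46/5) → (-4/5, 31/5)
T6 translate by (0, -1): (-4/5, 31/5) → (-4/5, 26/5)

T(p) = (-4/5, 26/5)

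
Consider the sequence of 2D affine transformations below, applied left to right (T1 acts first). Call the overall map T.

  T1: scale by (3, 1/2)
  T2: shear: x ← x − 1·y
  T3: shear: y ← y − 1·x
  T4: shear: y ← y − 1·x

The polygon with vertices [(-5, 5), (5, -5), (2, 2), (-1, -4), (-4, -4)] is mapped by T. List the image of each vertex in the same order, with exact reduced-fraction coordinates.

image vertices: (-35/2, 75/2), (35/2, -75/2), (5, -9), (-1, 0), (-10, 18)

T1 scale by (3, 1/2): (-5, 5) → (-15, 5/2); (5, -5) → (15, -5/2); (2, 2) → (6, 1); (-1, -4) → (-3, -2); (-4, -4) → (-12, -2)
T2 shear: x ← x − 1·y: (-15, 5/2) → (-35/2, 5/2); (15, -5/2) → (35/2, -5/2); (6, 1) → (5, 1); (-3, -2) → (-1, -2); (-12, -2) → (-10, -2)
T3 shear: y ← y − 1·x: (-35/2, 5/2) → (-35/2, 20); (35/2, -5/2) → (35/2, -20); (5, 1) → (5, -4); (-1, -2) → (-1, -1); (-10, -2) → (-10, 8)
T4 shear: y ← y − 1·x: (-35/2, 20) → (-35/2, 75/2); (35/2, -20) → (35/2, -75/2); (5, -4) → (5, -9); (-1, -1) → (-1, 0); (-10, 8) → (-10, 18)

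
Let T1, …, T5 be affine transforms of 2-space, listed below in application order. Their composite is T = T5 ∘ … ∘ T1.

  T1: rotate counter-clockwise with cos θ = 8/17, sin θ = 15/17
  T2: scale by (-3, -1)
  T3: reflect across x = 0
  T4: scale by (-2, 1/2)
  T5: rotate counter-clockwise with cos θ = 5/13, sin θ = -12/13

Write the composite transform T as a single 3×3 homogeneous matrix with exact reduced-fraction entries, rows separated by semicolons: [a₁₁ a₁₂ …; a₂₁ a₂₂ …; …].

T1 = [8/17 -15/17 0; 15/17 8/17 0; 0 0 1]
T2·T1 = [-24/17 45/17 0; -15/17 -8/17 0; 0 0 1]
T3·…·T1 = [24/17 -45/17 0; -15/17 -8/17 0; 0 0 1]
T4·…·T1 = [-48/17 90/17 0; -15/34 -4/17 0; 0 0 1]
T5·…·T1 = [-330/221 402/221 0; 1077/442 -1100/221 0; 0 0 1]

T = [-330/221 402/221 0; 1077/442 -1100/221 0; 0 0 1]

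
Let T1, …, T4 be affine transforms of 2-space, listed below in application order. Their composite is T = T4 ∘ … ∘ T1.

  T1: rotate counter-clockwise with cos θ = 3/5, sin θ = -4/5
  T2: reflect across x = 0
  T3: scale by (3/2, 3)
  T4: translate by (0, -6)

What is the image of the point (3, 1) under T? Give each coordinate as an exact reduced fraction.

T(p) = (-39/10, -57/5)

T1 rotate counter-clockwise with cos θ = 3/5, sin θ = -4/5: (3, 1) → (13/5, -9/5)
T2 reflect across x = 0: (13/5, -9/5) → (-13/5, -9/5)
T3 scale by (3/2, 3): (-13/5, -9/5) → (-39/10, -27/5)
T4 translate by (0, -6): (-39/10, -27/5) → (-39/10, -57/5)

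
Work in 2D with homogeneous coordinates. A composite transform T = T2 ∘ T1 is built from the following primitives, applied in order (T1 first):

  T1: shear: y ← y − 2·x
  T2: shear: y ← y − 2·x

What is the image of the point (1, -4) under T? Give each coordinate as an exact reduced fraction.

T(p) = (1, -8)

T1 shear: y ← y − 2·x: (1, -4) → (1, -6)
T2 shear: y ← y − 2·x: (1, -6) → (1, -8)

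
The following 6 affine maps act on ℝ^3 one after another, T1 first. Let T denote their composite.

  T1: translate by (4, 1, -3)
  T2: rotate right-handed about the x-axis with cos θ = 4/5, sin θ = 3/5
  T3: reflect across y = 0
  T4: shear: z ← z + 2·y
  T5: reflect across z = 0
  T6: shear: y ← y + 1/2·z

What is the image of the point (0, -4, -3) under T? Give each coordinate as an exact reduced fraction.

T1 translate by (4, 1, -3): (0, -4, -3) → (4, -3, -6)
T2 rotate right-handed about the x-axis with cos θ = 4/5, sin θ = 3/5: (4, -3, -6) → (4, 6/5, -33/5)
T3 reflect across y = 0: (4, 6/5, -33/5) → (4, -6/5, -33/5)
T4 shear: z ← z + 2·y: (4, -6/5, -33/5) → (4, -6/5, -9)
T5 reflect across z = 0: (4, -6/5, -9) → (4, -6/5, 9)
T6 shear: y ← y + 1/2·z: (4, -6/5, 9) → (4, 33/10, 9)

T(p) = (4, 33/10, 9)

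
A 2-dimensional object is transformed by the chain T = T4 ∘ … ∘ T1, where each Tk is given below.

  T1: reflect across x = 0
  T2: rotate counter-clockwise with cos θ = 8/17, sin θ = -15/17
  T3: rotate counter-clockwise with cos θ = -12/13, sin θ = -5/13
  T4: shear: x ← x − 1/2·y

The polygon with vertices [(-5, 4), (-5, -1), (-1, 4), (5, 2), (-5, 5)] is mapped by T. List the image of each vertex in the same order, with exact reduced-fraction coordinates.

T1 reflect across x = 0: (-5, 4) → (5, 4); (-5, -1) → (5, -1); (-1, 4) → (1, 4); (5, 2) → (-5, 2); (-5, 5) → (5, 5)
T2 rotate counter-clockwise with cos θ = 8/17, sin θ = -15/17: (5, 4) → (100/17, -43/17); (5, -1) → (25/17, -83/17); (1, 4) → (4, 1); (-5, 2) → (-10/17, 91/17); (5, 5) → (115/17, -35/17)
T3 rotate counter-clockwise with cos θ = -12/13, sin θ = -5/13: (100/17, -43/17) → (-1415/221, 16/221); (25/17, -83/17) → (-55/17, 67/17); (4, 1) → (-43/13, -32/13); (-10/17, 91/17) → (575/221, -1042/221); (115/17, -35/17) → (-1555/221, -155/221)
T4 shear: x ← x − 1/2·y: (-1415/221, 16/221) → (-1423/221, 16/221); (-55/17, 67/17) → (-177/34, 67/17); (-43/13, -32/13) → (-27/13, -32/13); (575/221, -1042/221) → (1096/221, -1042/221); (-1555/221, -155/221) → (-2955/442, -155/221)

image vertices: (-1423/221, 16/221), (-177/34, 67/17), (-27/13, -32/13), (1096/221, -1042/221), (-2955/442, -155/221)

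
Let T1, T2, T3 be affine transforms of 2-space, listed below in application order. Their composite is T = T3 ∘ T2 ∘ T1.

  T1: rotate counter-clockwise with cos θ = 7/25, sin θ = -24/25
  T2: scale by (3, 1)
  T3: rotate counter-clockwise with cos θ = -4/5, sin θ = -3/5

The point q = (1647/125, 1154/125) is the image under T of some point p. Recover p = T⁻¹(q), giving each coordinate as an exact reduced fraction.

p = (-2, -5)

T1 = [7/25 24/25 0; -24/25 7/25 0; 0 0 1]
T2·T1 = [21/25 72/25 0; -24/25 7/25 0; 0 0 1]
T3·…·T1 = [-156/125 -267/125 0; 33/125 -244/125 0; 0 0 1]
det M = 3; M⁻¹ = [-244/375 89/125 0; -11/125 -52/125 0; 0 0 1]
M⁻¹ · (1647/125, 1154/125)ᵀ = (-2, -5)ᵀ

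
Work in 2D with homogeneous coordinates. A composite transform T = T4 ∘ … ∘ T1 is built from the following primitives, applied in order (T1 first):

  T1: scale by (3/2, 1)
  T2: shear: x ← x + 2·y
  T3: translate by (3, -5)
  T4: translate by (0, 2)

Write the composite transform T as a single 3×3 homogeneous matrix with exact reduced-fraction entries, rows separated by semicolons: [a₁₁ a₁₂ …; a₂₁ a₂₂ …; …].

T = [3/2 2 3; 0 1 -3; 0 0 1]

T1 = [3/2 0 0; 0 1 0; 0 0 1]
T2·T1 = [3/2 2 0; 0 1 0; 0 0 1]
T3·…·T1 = [3/2 2 3; 0 1 -5; 0 0 1]
T4·…·T1 = [3/2 2 3; 0 1 -3; 0 0 1]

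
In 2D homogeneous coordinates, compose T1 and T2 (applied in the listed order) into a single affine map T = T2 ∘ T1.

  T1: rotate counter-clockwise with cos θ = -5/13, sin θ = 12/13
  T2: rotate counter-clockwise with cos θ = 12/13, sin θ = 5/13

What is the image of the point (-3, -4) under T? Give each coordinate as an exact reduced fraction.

T1 rotate counter-clockwise with cos θ = -5/13, sin θ = 12/13: (-3, -4) → (63/13, -16/13)
T2 rotate counter-clockwise with cos θ = 12/13, sin θ = 5/13: (63/13, -16/13) → (836/169, 123/169)

T(p) = (836/169, 123/169)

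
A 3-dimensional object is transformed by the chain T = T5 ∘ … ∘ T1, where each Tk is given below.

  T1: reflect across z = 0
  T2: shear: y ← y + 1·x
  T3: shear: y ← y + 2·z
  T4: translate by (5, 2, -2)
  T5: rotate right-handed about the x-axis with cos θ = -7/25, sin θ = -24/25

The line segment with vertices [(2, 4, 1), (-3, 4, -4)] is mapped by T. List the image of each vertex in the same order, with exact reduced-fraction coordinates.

image vertices: (7, -114/25, -123/25), (2, -29/25, -278/25)

T1 reflect across z = 0: (2, 4, 1) → (2, 4, -1); (-3, 4, -4) → (-3, 4, 4)
T2 shear: y ← y + 1·x: (2, 4, -1) → (2, 6, -1); (-3, 4, 4) → (-3, 1, 4)
T3 shear: y ← y + 2·z: (2, 6, -1) → (2, 4, -1); (-3, 1, 4) → (-3, 9, 4)
T4 translate by (5, 2, -2): (2, 4, -1) → (7, 6, -3); (-3, 9, 4) → (2, 11, 2)
T5 rotate right-handed about the x-axis with cos θ = -7/25, sin θ = -24/25: (7, 6, -3) → (7, -114/25, -123/25); (2, 11, 2) → (2, -29/25, -278/25)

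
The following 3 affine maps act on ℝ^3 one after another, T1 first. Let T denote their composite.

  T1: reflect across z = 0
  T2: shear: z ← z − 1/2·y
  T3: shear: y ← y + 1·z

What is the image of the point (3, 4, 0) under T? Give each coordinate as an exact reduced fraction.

T(p) = (3, 2, -2)

T1 reflect across z = 0: (3, 4, 0) → (3, 4, 0)
T2 shear: z ← z − 1/2·y: (3, 4, 0) → (3, 4, -2)
T3 shear: y ← y + 1·z: (3, 4, -2) → (3, 2, -2)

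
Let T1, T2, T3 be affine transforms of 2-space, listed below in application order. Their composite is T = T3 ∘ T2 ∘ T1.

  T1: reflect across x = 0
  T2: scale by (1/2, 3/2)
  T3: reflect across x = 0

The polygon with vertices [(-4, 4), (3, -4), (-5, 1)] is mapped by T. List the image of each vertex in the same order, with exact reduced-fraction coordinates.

image vertices: (-2, 6), (3/2, -6), (-5/2, 3/2)

T1 reflect across x = 0: (-4, 4) → (4, 4); (3, -4) → (-3, -4); (-5, 1) → (5, 1)
T2 scale by (1/2, 3/2): (4, 4) → (2, 6); (-3, -4) → (-3/2, -6); (5, 1) → (5/2, 3/2)
T3 reflect across x = 0: (2, 6) → (-2, 6); (-3/2, -6) → (3/2, -6); (5/2, 3/2) → (-5/2, 3/2)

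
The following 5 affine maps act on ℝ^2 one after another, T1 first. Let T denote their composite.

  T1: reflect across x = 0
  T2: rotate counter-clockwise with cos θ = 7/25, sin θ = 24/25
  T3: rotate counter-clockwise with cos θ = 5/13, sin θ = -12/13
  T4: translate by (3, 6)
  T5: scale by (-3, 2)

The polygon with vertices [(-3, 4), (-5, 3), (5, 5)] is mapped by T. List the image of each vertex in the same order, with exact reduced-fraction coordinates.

image vertices: (-216/13, 268/13), (-7446/325, 6198/325), (492/65, 1354/65)

T1 reflect across x = 0: (-3, 4) → (3, 4); (-5, 3) → (5, 3); (5, 5) → (-5, 5)
T2 rotate counter-clockwise with cos θ = 7/25, sin θ = 24/25: (3, 4) → (-3, 4); (5, 3) → (-37/25, 141/25); (-5, 5) → (-31/5, -17/5)
T3 rotate counter-clockwise with cos θ = 5/13, sin θ = -12/13: (-3, 4) → (33/13, 56/13); (-37/25, 141/25) → (1507/325, 1149/325); (-31/5, -17/5) → (-359/65, 287/65)
T4 translate by (3, 6): (33/13, 56/13) → (72/13, 134/13); (1507/325, 1149/325) → (2482/325, 3099/325); (-359/65, 287/65) → (-164/65, 677/65)
T5 scale by (-3, 2): (72/13, 134/13) → (-216/13, 268/13); (2482/325, 3099/325) → (-7446/325, 6198/325); (-164/65, 677/65) → (492/65, 1354/65)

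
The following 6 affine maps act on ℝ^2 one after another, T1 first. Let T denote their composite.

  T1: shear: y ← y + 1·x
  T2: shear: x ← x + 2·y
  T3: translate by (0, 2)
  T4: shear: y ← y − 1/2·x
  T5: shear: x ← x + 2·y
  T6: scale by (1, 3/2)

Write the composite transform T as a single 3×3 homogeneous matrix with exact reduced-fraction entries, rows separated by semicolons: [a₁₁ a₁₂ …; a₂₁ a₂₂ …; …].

T = [2 2 4; -3/4 0 3; 0 0 1]

T1 = [1 0 0; 1 1 0; 0 0 1]
T2·T1 = [3 2 0; 1 1 0; 0 0 1]
T3·…·T1 = [3 2 0; 1 1 2; 0 0 1]
T4·…·T1 = [3 2 0; -1/2 0 2; 0 0 1]
T5·…·T1 = [2 2 4; -1/2 0 2; 0 0 1]
T6·…·T1 = [2 2 4; -3/4 0 3; 0 0 1]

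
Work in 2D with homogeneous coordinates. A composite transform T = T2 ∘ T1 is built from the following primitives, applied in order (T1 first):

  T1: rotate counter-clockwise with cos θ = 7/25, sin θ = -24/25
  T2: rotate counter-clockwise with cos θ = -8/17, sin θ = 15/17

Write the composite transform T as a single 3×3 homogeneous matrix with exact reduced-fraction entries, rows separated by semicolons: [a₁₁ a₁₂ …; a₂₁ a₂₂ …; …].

T1 = [7/25 24/25 0; -24/25 7/25 0; 0 0 1]
T2·T1 = [304/425 -297/425 0; 297/425 304/425 0; 0 0 1]

T = [304/425 -297/425 0; 297/425 304/425 0; 0 0 1]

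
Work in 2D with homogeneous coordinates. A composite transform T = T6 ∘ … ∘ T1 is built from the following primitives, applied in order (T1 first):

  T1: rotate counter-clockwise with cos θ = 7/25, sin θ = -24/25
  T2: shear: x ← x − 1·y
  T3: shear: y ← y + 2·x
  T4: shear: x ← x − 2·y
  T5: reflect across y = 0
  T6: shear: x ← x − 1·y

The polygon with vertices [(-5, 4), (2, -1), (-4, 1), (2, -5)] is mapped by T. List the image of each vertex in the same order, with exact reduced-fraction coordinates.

T1 rotate counter-clockwise with cos θ = 7/25, sin θ = -24/25: (-5, 4) → (61/25, 148/25); (2, -1) → (-2/5, -11/5); (-4, 1) → (-4/25, 103/25); (2, -5) → (-106/25, -83/25)
T2 shear: x ← x − 1·y: (61/25, 148/25) → (-87/25, 148/25); (-2/5, -11/5) → (9/5, -11/5); (-4/25, 103/25) → (-107/25, 103/25); (-106/25, -83/25) → (-23/25, -83/25)
T3 shear: y ← y + 2·x: (-87/25, 148/25) → (-87/25, -26/25); (9/5, -11/5) → (9/5, 7/5); (-107/25, 103/25) → (-107/25, -111/25); (-23/25, -83/25) → (-23/25, -129/25)
T4 shear: x ← x − 2·y: (-87/25, -26/25) → (-7/5, -26/25); (9/5, 7/5) → (-1, 7/5); (-107/25, -111/25) → (23/5, -111/25); (-23/25, -129/25) → (47/5, -129/25)
T5 reflect across y = 0: (-7/5, -26/25) → (-7/5, 26/25); (-1, 7/5) → (-1, -7/5); (23/5, -111/25) → (23/5, 111/25); (47/5, -129/25) → (47/5, 129/25)
T6 shear: x ← x − 1·y: (-7/5, 26/25) → (-61/25, 26/25); (-1, -7/5) → (2/5, -7/5); (23/5, 111/25) → (4/25, 111/25); (47/5, 129/25) → (106/25, 129/25)

image vertices: (-61/25, 26/25), (2/5, -7/5), (4/25, 111/25), (106/25, 129/25)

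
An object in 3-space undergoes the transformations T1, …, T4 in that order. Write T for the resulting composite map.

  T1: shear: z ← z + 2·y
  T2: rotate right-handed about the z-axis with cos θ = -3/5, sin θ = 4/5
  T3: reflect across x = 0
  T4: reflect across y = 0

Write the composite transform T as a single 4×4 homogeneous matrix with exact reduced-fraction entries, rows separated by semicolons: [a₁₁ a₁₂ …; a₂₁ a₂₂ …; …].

T1 = [1 0 0 0; 0 1 0 0; 0 2 1 0; 0 0 0 1]
T2·T1 = [-3/5 -4/5 0 0; 4/5 -3/5 0 0; 0 2 1 0; 0 0 0 1]
T3·…·T1 = [3/5 4/5 0 0; 4/5 -3/5 0 0; 0 2 1 0; 0 0 0 1]
T4·…·T1 = [3/5 4/5 0 0; -4/5 3/5 0 0; 0 2 1 0; 0 0 0 1]

T = [3/5 4/5 0 0; -4/5 3/5 0 0; 0 2 1 0; 0 0 0 1]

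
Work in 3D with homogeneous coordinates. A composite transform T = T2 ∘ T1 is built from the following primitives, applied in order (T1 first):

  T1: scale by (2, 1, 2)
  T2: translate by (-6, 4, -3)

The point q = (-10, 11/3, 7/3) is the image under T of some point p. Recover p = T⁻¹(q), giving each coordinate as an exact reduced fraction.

p = (-2, -1/3, 8/3)

T1 = [2 0 0 0; 0 1 0 0; 0 0 2 0; 0 0 0 1]
T2·T1 = [2 0 0 -6; 0 1 0 4; 0 0 2 -3; 0 0 0 1]
det M = 4; M⁻¹ = [1/2 0 0 3; 0 1 0 -4; 0 0 1/2 3/2; 0 0 0 1]
M⁻¹ · (-10, 11/3, 7/3)ᵀ = (-2, -1/3, 8/3)ᵀ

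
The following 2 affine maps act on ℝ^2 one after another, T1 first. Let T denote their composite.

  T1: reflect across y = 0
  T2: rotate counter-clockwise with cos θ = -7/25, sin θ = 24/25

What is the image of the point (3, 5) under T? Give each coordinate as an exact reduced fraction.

T(p) = (99/25, 107/25)

T1 reflect across y = 0: (3, 5) → (3, -5)
T2 rotate counter-clockwise with cos θ = -7/25, sin θ = 24/25: (3, -5) → (99/25, 107/25)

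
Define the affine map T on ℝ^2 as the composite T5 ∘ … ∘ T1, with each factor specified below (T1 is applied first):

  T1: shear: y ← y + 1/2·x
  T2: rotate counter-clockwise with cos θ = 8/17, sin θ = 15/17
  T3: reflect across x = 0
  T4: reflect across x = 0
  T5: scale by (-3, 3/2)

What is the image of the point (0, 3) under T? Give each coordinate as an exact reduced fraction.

T1 shear: y ← y + 1/2·x: (0, 3) → (0, 3)
T2 rotate counter-clockwise with cos θ = 8/17, sin θ = 15/17: (0, 3) → (-45/17, 24/17)
T3 reflect across x = 0: (-45/17, 24/17) → (45/17, 24/17)
T4 reflect across x = 0: (45/17, 24/17) → (-45/17, 24/17)
T5 scale by (-3, 3/2): (-45/17, 24/17) → (135/17, 36/17)

T(p) = (135/17, 36/17)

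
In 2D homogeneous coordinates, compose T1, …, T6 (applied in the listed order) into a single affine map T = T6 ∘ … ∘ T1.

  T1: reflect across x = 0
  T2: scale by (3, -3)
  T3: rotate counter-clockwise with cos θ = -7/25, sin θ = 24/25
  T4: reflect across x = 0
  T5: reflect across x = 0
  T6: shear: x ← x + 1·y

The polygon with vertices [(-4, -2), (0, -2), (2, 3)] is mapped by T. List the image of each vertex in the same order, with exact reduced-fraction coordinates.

T1 reflect across x = 0: (-4, -2) → (4, -2); (0, -2) → (0, -2); (2, 3) → (-2, 3)
T2 scale by (3, -3): (4, -2) → (12, 6); (0, -2) → (0, 6); (-2, 3) → (-6, -9)
T3 rotate counter-clockwise with cos θ = -7/25, sin θ = 24/25: (12, 6) → (-228/25, 246/25); (0, 6) → (-144/25, -42/25); (-6, -9) → (258/25, -81/25)
T4 reflect across x = 0: (-228/25, 246/25) → (228/25, 246/25); (-144/25, -42/25) → (144/25, -42/25); (258/25, -81/25) → (-258/25, -81/25)
T5 reflect across x = 0: (228/25, 246/25) → (-228/25, 246/25); (144/25, -42/25) → (-144/25, -42/25); (-258/25, -81/25) → (258/25, -81/25)
T6 shear: x ← x + 1·y: (-228/25, 246/25) → (18/25, 246/25); (-144/25, -42/25) → (-186/25, -42/25); (258/25, -81/25) → (177/25, -81/25)

image vertices: (18/25, 246/25), (-186/25, -42/25), (177/25, -81/25)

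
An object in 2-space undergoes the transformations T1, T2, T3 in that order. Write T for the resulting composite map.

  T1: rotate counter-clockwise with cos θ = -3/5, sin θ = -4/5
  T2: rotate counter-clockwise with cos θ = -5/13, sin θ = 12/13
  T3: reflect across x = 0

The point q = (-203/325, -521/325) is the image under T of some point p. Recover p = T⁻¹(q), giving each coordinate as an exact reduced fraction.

T1 = [-3/5 4/5 0; -4/5 -3/5 0; 0 0 1]
T2·T1 = [63/65 16/65 0; -16/65 63/65 0; 0 0 1]
T3·…·T1 = [-63/65 -16/65 0; -16/65 63/65 0; 0 0 1]
det M = -1; M⁻¹ = [-63/65 -16/65 0; -16/65 63/65 0; 0 0 1]
M⁻¹ · (-203/325, -521/325)ᵀ = (1, -7/5)ᵀ

p = (1, -7/5)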